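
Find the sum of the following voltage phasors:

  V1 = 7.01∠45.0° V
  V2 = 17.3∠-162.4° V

Step 1 — Convert each phasor to rectangular form:
  V1 = 7.01·(cos(45.0°) + j·sin(45.0°)) = 4.957 + j4.957 V
  V2 = 17.3·(cos(-162.4°) + j·sin(-162.4°)) = -16.49 - j5.231 V
Step 2 — Sum components: V_total = -11.53 - j0.2742 V.
Step 3 — Convert to polar: |V_total| = 11.54 V, ∠V_total = -178.6°.

V_total = 11.54∠-178.6° V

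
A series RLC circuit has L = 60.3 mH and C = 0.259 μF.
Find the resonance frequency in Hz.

Step 1 — Resonance condition Im(Z)=0 gives ω₀ = 1/√(LC).
Step 2 — ω₀ = 1/√(0.0603·2.59e-07) = 8002 rad/s.
Step 3 — f₀ = ω₀/(2π) = 1274 Hz.

f₀ = 1274 Hz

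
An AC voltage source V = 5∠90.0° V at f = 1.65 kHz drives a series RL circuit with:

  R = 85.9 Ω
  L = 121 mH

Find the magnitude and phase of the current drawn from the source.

Step 1 — Angular frequency: ω = 2π·f = 2π·1650 = 1.037e+04 rad/s.
Step 2 — Component impedances:
  R: Z = R = 85.9 Ω
  L: Z = jωL = j·1.037e+04·0.121 = 0 + j1254 Ω
Step 3 — Series combination: Z_total = R + L = 85.9 + j1254 Ω = 1257∠86.1° Ω.
Step 4 — Source phasor: V = 5∠90.0° V = 0 + j5 V.
Step 5 — Ohm's law: I = V / Z_total = (0 + j5) / (85.9 + j1254) = 0.003967 + j0.0002717 A.
Step 6 — Convert to polar: |I| = 0.003977 A, ∠I = 3.9°.

I = 0.003977∠3.9° A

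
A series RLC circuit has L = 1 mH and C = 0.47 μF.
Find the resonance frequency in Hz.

Step 1 — Resonance condition Im(Z)=0 gives ω₀ = 1/√(LC).
Step 2 — ω₀ = 1/√(0.001·4.7e-07) = 4.613e+04 rad/s.
Step 3 — f₀ = ω₀/(2π) = 7341 Hz.

f₀ = 7341 Hz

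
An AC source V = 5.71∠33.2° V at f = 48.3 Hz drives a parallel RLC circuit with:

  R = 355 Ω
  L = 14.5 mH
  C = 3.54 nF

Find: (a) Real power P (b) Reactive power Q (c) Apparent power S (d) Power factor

Step 1 — Angular frequency: ω = 2π·f = 2π·48.3 = 303.5 rad/s.
Step 2 — Component impedances:
  R: Z = R = 355 Ω
  L: Z = jωL = j·303.5·0.0145 = 0 + j4.4 Ω
  C: Z = 1/(jωC) = -j/(ω·C) = 0 - j9.308e+05 Ω
Step 3 — Parallel combination: 1/Z_total = 1/R + 1/L + 1/C; Z_total = 0.05454 + j4.4 Ω = 4.4∠89.3° Ω.
Step 4 — Source phasor: V = 5.71∠33.2° V = 4.778 + j3.127 V.
Step 5 — Current: I = V / Z = 0.724 - j1.077 A = 1.298∠-56.1° A.
Step 6 — Complex power: S = V·I* = 0.09184 + j7.409 VA.
Step 7 — Real power: P = Re(S) = 0.09184 W.
Step 8 — Reactive power: Q = Im(S) = 7.409 VAR.
Step 9 — Apparent power: |S| = 7.41 VA.
Step 10 — Power factor: PF = P/|S| = 0.01239 (lagging).

(a) P = 0.09184 W  (b) Q = 7.409 VAR  (c) S = 7.41 VA  (d) PF = 0.01239 (lagging)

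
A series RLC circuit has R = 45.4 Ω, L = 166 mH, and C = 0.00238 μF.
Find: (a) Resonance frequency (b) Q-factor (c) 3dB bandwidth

Step 1 — Resonance condition Im(Z)=0 gives ω₀ = 1/√(LC).
Step 2 — ω₀ = 1/√(0.166·2.38e-09) = 5.031e+04 rad/s.
Step 3 — f₀ = ω₀/(2π) = 8007 Hz.
Step 4 — Series Q: Q = ω₀L/R = 5.031e+04·0.166/45.4 = 184.
Step 5 — 3dB bandwidth: Δω = ω₀/Q = 273.5 rad/s; BW = Δω/(2π) = 43.53 Hz.

(a) f₀ = 8007 Hz  (b) Q = 184  (c) BW = 43.53 Hz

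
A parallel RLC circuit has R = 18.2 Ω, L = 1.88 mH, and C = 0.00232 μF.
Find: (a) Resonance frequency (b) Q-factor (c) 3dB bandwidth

Step 1 — Resonance: ω₀ = 1/√(LC) = 1/√(0.00188·2.32e-09) = 4.788e+05 rad/s.
Step 2 — f₀ = ω₀/(2π) = 7.621e+04 Hz.
Step 3 — Parallel Q: Q = R/(ω₀L) = 18.2/(4.788e+05·0.00188) = 0.02022.
Step 4 — Bandwidth: Δω = ω₀/Q = 2.368e+07 rad/s; BW = Δω/(2π) = 3.769e+06 Hz.

(a) f₀ = 7.621e+04 Hz  (b) Q = 0.02022  (c) BW = 3.769e+06 Hz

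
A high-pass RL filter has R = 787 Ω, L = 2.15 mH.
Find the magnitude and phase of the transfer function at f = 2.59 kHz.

Step 1 — Angular frequency: ω = 2π·2590 = 1.627e+04 rad/s.
Step 2 — Transfer function: H(jω) = jωL/(R + jωL).
Step 3 — Numerator jωL = j·34.99; denominator R + jωL = 787 + j34.99.
Step 4 — H = 0.001973 + j0.04437.
Step 5 — Magnitude: |H| = 0.04441 (-27.0 dB); phase: φ = 87.5°.

|H| = 0.04441 (-27.0 dB), φ = 87.5°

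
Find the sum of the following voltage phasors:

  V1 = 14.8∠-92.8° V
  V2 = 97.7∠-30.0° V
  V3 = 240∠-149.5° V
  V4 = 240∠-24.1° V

Step 1 — Convert each phasor to rectangular form:
  V1 = 14.8·(cos(-92.8°) + j·sin(-92.8°)) = -0.723 - j14.78 V
  V2 = 97.7·(cos(-30.0°) + j·sin(-30.0°)) = 84.61 - j48.85 V
  V3 = 240·(cos(-149.5°) + j·sin(-149.5°)) = -206.8 - j121.8 V
  V4 = 240·(cos(-24.1°) + j·sin(-24.1°)) = 219.1 - j98 V
Step 2 — Sum components: V_total = 96.18 - j283.4 V.
Step 3 — Convert to polar: |V_total| = 299.3 V, ∠V_total = -71.3°.

V_total = 299.3∠-71.3° V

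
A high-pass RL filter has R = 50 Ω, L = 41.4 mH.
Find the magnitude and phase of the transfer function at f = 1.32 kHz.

Step 1 — Angular frequency: ω = 2π·1320 = 8294 rad/s.
Step 2 — Transfer function: H(jω) = jωL/(R + jωL).
Step 3 — Numerator jωL = j·343.4; denominator R + jωL = 50 + j343.4.
Step 4 — H = 0.9792 + j0.1426.
Step 5 — Magnitude: |H| = 0.9896 (-0.1 dB); phase: φ = 8.3°.

|H| = 0.9896 (-0.1 dB), φ = 8.3°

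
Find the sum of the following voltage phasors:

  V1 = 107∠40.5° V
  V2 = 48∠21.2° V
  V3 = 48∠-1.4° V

Step 1 — Convert each phasor to rectangular form:
  V1 = 107·(cos(40.5°) + j·sin(40.5°)) = 81.36 + j69.49 V
  V2 = 48·(cos(21.2°) + j·sin(21.2°)) = 44.75 + j17.36 V
  V3 = 48·(cos(-1.4°) + j·sin(-1.4°)) = 47.99 - j1.173 V
Step 2 — Sum components: V_total = 174.1 + j85.68 V.
Step 3 — Convert to polar: |V_total| = 194 V, ∠V_total = 26.2°.

V_total = 194∠26.2° V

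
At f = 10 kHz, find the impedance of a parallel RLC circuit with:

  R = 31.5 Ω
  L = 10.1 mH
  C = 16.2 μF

Step 1 — Angular frequency: ω = 2π·f = 2π·1e+04 = 6.283e+04 rad/s.
Step 2 — Component impedances:
  R: Z = R = 31.5 Ω
  L: Z = jωL = j·6.283e+04·0.0101 = 0 + j634.6 Ω
  C: Z = 1/(jωC) = -j/(ω·C) = 0 - j0.9824 Ω
Step 3 — Parallel combination: 1/Z_total = 1/R + 1/L + 1/C; Z_total = 0.03071 - j0.983 Ω = 0.9835∠-88.2° Ω.

Z = 0.03071 - j0.983 Ω = 0.9835∠-88.2° Ω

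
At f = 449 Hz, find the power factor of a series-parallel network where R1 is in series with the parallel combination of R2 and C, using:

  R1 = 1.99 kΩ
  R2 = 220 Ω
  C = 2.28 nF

Step 1 — Angular frequency: ω = 2π·f = 2π·449 = 2821 rad/s.
Step 2 — Component impedances:
  R1: Z = R = 1990 Ω
  R2: Z = R = 220 Ω
  C: Z = 1/(jωC) = -j/(ω·C) = 0 - j1.555e+05 Ω
Step 3 — Parallel branch: R2 || C = 1/(1/R2 + 1/C) = 220 - j0.3113 Ω.
Step 4 — Series with R1: Z_total = R1 + (R2 || C) = 2210 - j0.3113 Ω = 2210∠-0.0° Ω.
Step 5 — Power factor: PF = cos(φ) = Re(Z)/|Z| = 2210/2210 = 1.
Step 6 — Type: Im(Z) = -0.3113 ⇒ leading (phase φ = -0.0°).

PF = 1 (leading, φ = -0.0°)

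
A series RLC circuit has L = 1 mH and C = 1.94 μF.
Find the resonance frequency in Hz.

Step 1 — Resonance condition Im(Z)=0 gives ω₀ = 1/√(LC).
Step 2 — ω₀ = 1/√(0.001·1.94e-06) = 2.27e+04 rad/s.
Step 3 — f₀ = ω₀/(2π) = 3613 Hz.

f₀ = 3613 Hz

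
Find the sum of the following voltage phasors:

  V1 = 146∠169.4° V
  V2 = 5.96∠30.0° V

Step 1 — Convert each phasor to rectangular form:
  V1 = 146·(cos(169.4°) + j·sin(169.4°)) = -143.5 + j26.86 V
  V2 = 5.96·(cos(30.0°) + j·sin(30.0°)) = 5.162 + j2.98 V
Step 2 — Sum components: V_total = -138.3 + j29.84 V.
Step 3 — Convert to polar: |V_total| = 141.5 V, ∠V_total = 167.8°.

V_total = 141.5∠167.8° V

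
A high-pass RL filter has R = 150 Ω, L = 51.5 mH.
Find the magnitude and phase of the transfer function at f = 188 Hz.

Step 1 — Angular frequency: ω = 2π·188 = 1181 rad/s.
Step 2 — Transfer function: H(jω) = jωL/(R + jωL).
Step 3 — Numerator jωL = j·60.83; denominator R + jωL = 150 + j60.83.
Step 4 — H = 0.1412 + j0.3483.
Step 5 — Magnitude: |H| = 0.3758 (-8.5 dB); phase: φ = 67.9°.

|H| = 0.3758 (-8.5 dB), φ = 67.9°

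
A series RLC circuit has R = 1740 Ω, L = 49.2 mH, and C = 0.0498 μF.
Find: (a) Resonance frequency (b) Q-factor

Step 1 — Resonance condition Im(Z)=0 gives ω₀ = 1/√(LC).
Step 2 — ω₀ = 1/√(0.0492·4.98e-08) = 2.02e+04 rad/s.
Step 3 — f₀ = ω₀/(2π) = 3215 Hz.
Step 4 — Series Q: Q = ω₀L/R = 2.02e+04·0.0492/1740 = 0.5712.

(a) f₀ = 3215 Hz  (b) Q = 0.5712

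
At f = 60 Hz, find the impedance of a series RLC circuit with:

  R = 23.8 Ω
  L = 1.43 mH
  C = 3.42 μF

Step 1 — Angular frequency: ω = 2π·f = 2π·60 = 377 rad/s.
Step 2 — Component impedances:
  R: Z = R = 23.8 Ω
  L: Z = jωL = j·377·0.00143 = 0 + j0.5391 Ω
  C: Z = 1/(jωC) = -j/(ω·C) = 0 - j775.6 Ω
Step 3 — Series combination: Z_total = R + L + C = 23.8 - j775.1 Ω = 775.4∠-88.2° Ω.

Z = 23.8 - j775.1 Ω = 775.4∠-88.2° Ω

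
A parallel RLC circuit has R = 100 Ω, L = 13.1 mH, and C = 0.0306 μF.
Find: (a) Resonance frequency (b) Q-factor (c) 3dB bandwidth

Step 1 — Resonance: ω₀ = 1/√(LC) = 1/√(0.0131·3.06e-08) = 4.995e+04 rad/s.
Step 2 — f₀ = ω₀/(2π) = 7949 Hz.
Step 3 — Parallel Q: Q = R/(ω₀L) = 100/(4.995e+04·0.0131) = 0.1528.
Step 4 — Bandwidth: Δω = ω₀/Q = 3.268e+05 rad/s; BW = Δω/(2π) = 5.201e+04 Hz.

(a) f₀ = 7949 Hz  (b) Q = 0.1528  (c) BW = 5.201e+04 Hz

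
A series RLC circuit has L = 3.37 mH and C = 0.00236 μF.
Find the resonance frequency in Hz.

Step 1 — Resonance condition Im(Z)=0 gives ω₀ = 1/√(LC).
Step 2 — ω₀ = 1/√(0.00337·2.36e-09) = 3.546e+05 rad/s.
Step 3 — f₀ = ω₀/(2π) = 5.644e+04 Hz.

f₀ = 5.644e+04 Hz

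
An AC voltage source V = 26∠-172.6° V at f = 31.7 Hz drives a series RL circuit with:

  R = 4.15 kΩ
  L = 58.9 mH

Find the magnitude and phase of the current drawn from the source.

Step 1 — Angular frequency: ω = 2π·f = 2π·31.7 = 199.2 rad/s.
Step 2 — Component impedances:
  R: Z = R = 4150 Ω
  L: Z = jωL = j·199.2·0.0589 = 0 + j11.73 Ω
Step 3 — Series combination: Z_total = R + L = 4150 + j11.73 Ω = 4150∠0.2° Ω.
Step 4 — Source phasor: V = 26∠-172.6° V = -25.78 - j3.349 V.
Step 5 — Ohm's law: I = V / Z_total = (-25.78 - j3.349) / (4150 + j11.73) = -0.006215 - j0.0007893 A.
Step 6 — Convert to polar: |I| = 0.006265 A, ∠I = -172.8°.

I = 0.006265∠-172.8° A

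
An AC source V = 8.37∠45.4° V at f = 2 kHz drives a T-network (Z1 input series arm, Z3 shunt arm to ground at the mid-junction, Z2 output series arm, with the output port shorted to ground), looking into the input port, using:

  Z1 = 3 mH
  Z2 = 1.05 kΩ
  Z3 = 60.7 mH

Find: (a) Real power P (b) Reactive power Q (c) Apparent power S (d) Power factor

Step 1 — Angular frequency: ω = 2π·f = 2π·2000 = 1.257e+04 rad/s.
Step 2 — Component impedances:
  Z1: Z = jωL = j·1.257e+04·0.003 = 0 + j37.7 Ω
  Z2: Z = R = 1050 Ω
  Z3: Z = jωL = j·1.257e+04·0.0607 = 0 + j762.8 Ω
Step 3 — With the output port shorted to ground, the output series arm Z2 runs from the junction to ground; the shunt arm Z3 also runs from the junction to ground. They appear in parallel: Z3 || Z2 = 362.7 + j499.3 Ω.
Step 4 — Series with input arm Z1: Z_in = Z1 + (Z3 || Z2) = 362.7 + j537 Ω = 648∠56.0° Ω.
Step 5 — Source phasor: V = 8.37∠45.4° V = 5.877 + j5.96 V.
Step 6 — Current: I = V / Z = 0.0127 - j0.002368 A = 0.01292∠-10.6° A.
Step 7 — Complex power: S = V·I* = 0.06051 + j0.08959 VA.
Step 8 — Real power: P = Re(S) = 0.06051 W.
Step 9 — Reactive power: Q = Im(S) = 0.08959 VAR.
Step 10 — Apparent power: |S| = 0.1081 VA.
Step 11 — Power factor: PF = P/|S| = 0.5597 (lagging).

(a) P = 0.06051 W  (b) Q = 0.08959 VAR  (c) S = 0.1081 VA  (d) PF = 0.5597 (lagging)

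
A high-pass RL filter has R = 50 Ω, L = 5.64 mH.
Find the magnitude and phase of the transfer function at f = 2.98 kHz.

Step 1 — Angular frequency: ω = 2π·2980 = 1.872e+04 rad/s.
Step 2 — Transfer function: H(jω) = jωL/(R + jωL).
Step 3 — Numerator jωL = j·105.6; denominator R + jωL = 50 + j105.6.
Step 4 — H = 0.8169 + j0.3868.
Step 5 — Magnitude: |H| = 0.9038 (-0.9 dB); phase: φ = 25.3°.

|H| = 0.9038 (-0.9 dB), φ = 25.3°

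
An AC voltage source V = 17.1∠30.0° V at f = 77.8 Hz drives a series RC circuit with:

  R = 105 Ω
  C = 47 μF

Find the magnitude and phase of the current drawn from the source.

Step 1 — Angular frequency: ω = 2π·f = 2π·77.8 = 488.8 rad/s.
Step 2 — Component impedances:
  R: Z = R = 105 Ω
  C: Z = 1/(jωC) = -j/(ω·C) = 0 - j43.53 Ω
Step 3 — Series combination: Z_total = R + C = 105 - j43.53 Ω = 113.7∠-22.5° Ω.
Step 4 — Source phasor: V = 17.1∠30.0° V = 14.81 + j8.55 V.
Step 5 — Ohm's law: I = V / Z_total = (14.81 + j8.55) / (105 - j43.53) = 0.09155 + j0.1194 A.
Step 6 — Convert to polar: |I| = 0.1504 A, ∠I = 52.5°.

I = 0.1504∠52.5° A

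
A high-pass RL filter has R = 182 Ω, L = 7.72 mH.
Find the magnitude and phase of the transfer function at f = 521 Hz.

Step 1 — Angular frequency: ω = 2π·521 = 3274 rad/s.
Step 2 — Transfer function: H(jω) = jωL/(R + jωL).
Step 3 — Numerator jωL = j·25.27; denominator R + jωL = 182 + j25.27.
Step 4 — H = 0.01892 + j0.1362.
Step 5 — Magnitude: |H| = 0.1375 (-17.2 dB); phase: φ = 82.1°.

|H| = 0.1375 (-17.2 dB), φ = 82.1°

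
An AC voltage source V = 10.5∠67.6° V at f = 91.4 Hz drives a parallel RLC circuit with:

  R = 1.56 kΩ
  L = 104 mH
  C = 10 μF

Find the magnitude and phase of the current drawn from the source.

Step 1 — Angular frequency: ω = 2π·f = 2π·91.4 = 574.3 rad/s.
Step 2 — Component impedances:
  R: Z = R = 1560 Ω
  L: Z = jωL = j·574.3·0.104 = 0 + j59.73 Ω
  C: Z = 1/(jωC) = -j/(ω·C) = 0 - j174.1 Ω
Step 3 — Parallel combination: 1/Z_total = 1/R + 1/L + 1/C; Z_total = 5.279 + j90.6 Ω = 90.75∠86.7° Ω.
Step 4 — Source phasor: V = 10.5∠67.6° V = 4.001 + j9.708 V.
Step 5 — Ohm's law: I = V / Z_total = (4.001 + j9.708) / (5.279 + j90.6) = 0.1094 - j0.03779 A.
Step 6 — Convert to polar: |I| = 0.1157 A, ∠I = -19.1°.

I = 0.1157∠-19.1° A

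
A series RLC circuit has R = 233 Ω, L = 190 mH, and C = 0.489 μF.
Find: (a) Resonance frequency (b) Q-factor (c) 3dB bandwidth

Step 1 — Resonance: ω₀ = 1/√(LC) = 1/√(0.19·4.89e-07) = 3281 rad/s.
Step 2 — f₀ = ω₀/(2π) = 522.1 Hz.
Step 3 — Series Q: Q = ω₀L/R = 3281·0.19/233 = 2.675.
Step 4 — Bandwidth: Δω = ω₀/Q = 1226 rad/s; BW = Δω/(2π) = 195.2 Hz.

(a) f₀ = 522.1 Hz  (b) Q = 2.675  (c) BW = 195.2 Hz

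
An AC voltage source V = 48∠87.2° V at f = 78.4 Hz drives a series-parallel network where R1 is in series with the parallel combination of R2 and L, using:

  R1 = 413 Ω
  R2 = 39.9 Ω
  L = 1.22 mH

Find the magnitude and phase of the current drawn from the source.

Step 1 — Angular frequency: ω = 2π·f = 2π·78.4 = 492.6 rad/s.
Step 2 — Component impedances:
  R1: Z = R = 413 Ω
  R2: Z = R = 39.9 Ω
  L: Z = jωL = j·492.6·0.00122 = 0 + j0.601 Ω
Step 3 — Parallel branch: R2 || L = 1/(1/R2 + 1/L) = 0.00905 + j0.6008 Ω.
Step 4 — Series with R1: Z_total = R1 + (R2 || L) = 413 + j0.6008 Ω = 413∠0.1° Ω.
Step 5 — Source phasor: V = 48∠87.2° V = 2.345 + j47.94 V.
Step 6 — Ohm's law: I = V / Z_total = (2.345 + j47.94) / (413 + j0.6008) = 0.005846 + j0.1161 A.
Step 7 — Convert to polar: |I| = 0.1162 A, ∠I = 87.1°.

I = 0.1162∠87.1° A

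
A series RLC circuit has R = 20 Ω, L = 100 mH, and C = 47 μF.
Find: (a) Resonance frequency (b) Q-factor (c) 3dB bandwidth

Step 1 — Resonance: ω₀ = 1/√(LC) = 1/√(0.1·4.7e-05) = 461.3 rad/s.
Step 2 — f₀ = ω₀/(2π) = 73.41 Hz.
Step 3 — Series Q: Q = ω₀L/R = 461.3·0.1/20 = 2.306.
Step 4 — Bandwidth: Δω = ω₀/Q = 200 rad/s; BW = Δω/(2π) = 31.83 Hz.

(a) f₀ = 73.41 Hz  (b) Q = 2.306  (c) BW = 31.83 Hz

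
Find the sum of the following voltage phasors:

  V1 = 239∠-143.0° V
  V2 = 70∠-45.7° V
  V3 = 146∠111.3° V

Step 1 — Convert each phasor to rectangular form:
  V1 = 239·(cos(-143.0°) + j·sin(-143.0°)) = -190.9 - j143.8 V
  V2 = 70·(cos(-45.7°) + j·sin(-45.7°)) = 48.89 - j50.1 V
  V3 = 146·(cos(111.3°) + j·sin(111.3°)) = -53.03 + j136 V
Step 2 — Sum components: V_total = -195 - j57.91 V.
Step 3 — Convert to polar: |V_total| = 203.4 V, ∠V_total = -163.5°.

V_total = 203.4∠-163.5° V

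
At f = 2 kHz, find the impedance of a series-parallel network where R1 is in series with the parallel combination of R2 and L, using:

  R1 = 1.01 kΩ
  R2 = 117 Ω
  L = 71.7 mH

Step 1 — Angular frequency: ω = 2π·f = 2π·2000 = 1.257e+04 rad/s.
Step 2 — Component impedances:
  R1: Z = R = 1010 Ω
  R2: Z = R = 117 Ω
  L: Z = jωL = j·1.257e+04·0.0717 = 0 + j901 Ω
Step 3 — Parallel branch: R2 || L = 1/(1/R2 + 1/L) = 115.1 + j14.94 Ω.
Step 4 — Series with R1: Z_total = R1 + (R2 || L) = 1125 + j14.94 Ω = 1125∠0.8° Ω.

Z = 1125 + j14.94 Ω = 1125∠0.8° Ω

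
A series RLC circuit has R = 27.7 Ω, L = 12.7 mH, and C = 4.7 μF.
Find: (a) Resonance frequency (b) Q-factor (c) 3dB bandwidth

Step 1 — Resonance condition Im(Z)=0 gives ω₀ = 1/√(LC).
Step 2 — ω₀ = 1/√(0.0127·4.7e-06) = 4093 rad/s.
Step 3 — f₀ = ω₀/(2π) = 651.4 Hz.
Step 4 — Series Q: Q = ω₀L/R = 4093·0.0127/27.7 = 1.877.
Step 5 — 3dB bandwidth: Δω = ω₀/Q = 2181 rad/s; BW = Δω/(2π) = 347.1 Hz.

(a) f₀ = 651.4 Hz  (b) Q = 1.877  (c) BW = 347.1 Hz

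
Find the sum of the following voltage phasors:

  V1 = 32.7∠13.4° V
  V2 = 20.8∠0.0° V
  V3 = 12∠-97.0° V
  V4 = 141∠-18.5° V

Step 1 — Convert each phasor to rectangular form:
  V1 = 32.7·(cos(13.4°) + j·sin(13.4°)) = 31.81 + j7.578 V
  V2 = 20.8·(cos(0.0°) + j·sin(0.0°)) = 20.8 V
  V3 = 12·(cos(-97.0°) + j·sin(-97.0°)) = -1.462 - j11.91 V
  V4 = 141·(cos(-18.5°) + j·sin(-18.5°)) = 133.7 - j44.74 V
Step 2 — Sum components: V_total = 184.9 - j49.07 V.
Step 3 — Convert to polar: |V_total| = 191.3 V, ∠V_total = -14.9°.

V_total = 191.3∠-14.9° V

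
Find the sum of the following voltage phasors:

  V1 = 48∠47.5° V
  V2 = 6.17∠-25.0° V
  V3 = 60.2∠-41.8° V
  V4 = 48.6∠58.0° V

Step 1 — Convert each phasor to rectangular form:
  V1 = 48·(cos(47.5°) + j·sin(47.5°)) = 32.43 + j35.39 V
  V2 = 6.17·(cos(-25.0°) + j·sin(-25.0°)) = 5.592 - j2.608 V
  V3 = 60.2·(cos(-41.8°) + j·sin(-41.8°)) = 44.88 - j40.13 V
  V4 = 48.6·(cos(58.0°) + j·sin(58.0°)) = 25.75 + j41.22 V
Step 2 — Sum components: V_total = 108.7 + j33.87 V.
Step 3 — Convert to polar: |V_total| = 113.8 V, ∠V_total = 17.3°.

V_total = 113.8∠17.3° V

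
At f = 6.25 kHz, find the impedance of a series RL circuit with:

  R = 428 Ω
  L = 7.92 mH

Step 1 — Angular frequency: ω = 2π·f = 2π·6250 = 3.927e+04 rad/s.
Step 2 — Component impedances:
  R: Z = R = 428 Ω
  L: Z = jωL = j·3.927e+04·0.00792 = 0 + j311 Ω
Step 3 — Series combination: Z_total = R + L = 428 + j311 Ω = 529.1∠36.0° Ω.

Z = 428 + j311 Ω = 529.1∠36.0° Ω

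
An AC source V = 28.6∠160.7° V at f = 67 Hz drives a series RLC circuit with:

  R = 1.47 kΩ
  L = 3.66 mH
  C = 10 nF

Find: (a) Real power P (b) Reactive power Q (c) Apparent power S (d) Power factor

Step 1 — Angular frequency: ω = 2π·f = 2π·67 = 421 rad/s.
Step 2 — Component impedances:
  R: Z = R = 1470 Ω
  L: Z = jωL = j·421·0.00366 = 0 + j1.541 Ω
  C: Z = 1/(jωC) = -j/(ω·C) = 0 - j2.375e+05 Ω
Step 3 — Series combination: Z_total = R + L + C = 1470 - j2.375e+05 Ω = 2.375e+05∠-89.6° Ω.
Step 4 — Source phasor: V = 28.6∠160.7° V = -26.99 + j9.453 V.
Step 5 — Current: I = V / Z = -4.05e-05 - j0.0001134 A = 0.0001204∠-109.7° A.
Step 6 — Complex power: S = V·I* = 2.131e-05 - j0.003443 VA.
Step 7 — Real power: P = Re(S) = 2.131e-05 W.
Step 8 — Reactive power: Q = Im(S) = -0.003443 VAR.
Step 9 — Apparent power: |S| = 0.003443 VA.
Step 10 — Power factor: PF = P/|S| = 0.006188 (leading).

(a) P = 2.131e-05 W  (b) Q = -0.003443 VAR  (c) S = 0.003443 VA  (d) PF = 0.006188 (leading)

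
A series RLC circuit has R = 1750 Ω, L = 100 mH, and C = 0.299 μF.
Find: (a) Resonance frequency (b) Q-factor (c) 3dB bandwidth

Step 1 — Resonance: ω₀ = 1/√(LC) = 1/√(0.1·2.99e-07) = 5783 rad/s.
Step 2 — f₀ = ω₀/(2π) = 920.4 Hz.
Step 3 — Series Q: Q = ω₀L/R = 5783·0.1/1750 = 0.3305.
Step 4 — Bandwidth: Δω = ω₀/Q = 1.75e+04 rad/s; BW = Δω/(2π) = 2785 Hz.

(a) f₀ = 920.4 Hz  (b) Q = 0.3305  (c) BW = 2785 Hz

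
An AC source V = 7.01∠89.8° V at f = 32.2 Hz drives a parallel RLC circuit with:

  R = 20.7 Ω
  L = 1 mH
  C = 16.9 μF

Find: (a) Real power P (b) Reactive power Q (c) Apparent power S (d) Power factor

Step 1 — Angular frequency: ω = 2π·f = 2π·32.2 = 202.3 rad/s.
Step 2 — Component impedances:
  R: Z = R = 20.7 Ω
  L: Z = jωL = j·202.3·0.001 = 0 + j0.2023 Ω
  C: Z = 1/(jωC) = -j/(ω·C) = 0 - j292.5 Ω
Step 3 — Parallel combination: 1/Z_total = 1/R + 1/L + 1/C; Z_total = 0.00198 + j0.2024 Ω = 0.2024∠89.4° Ω.
Step 4 — Source phasor: V = 7.01∠89.8° V = 0.02447 + j7.01 V.
Step 5 — Current: I = V / Z = 34.63 + j0.2178 A = 34.63∠0.4° A.
Step 6 — Complex power: S = V·I* = 2.374 + j242.7 VA.
Step 7 — Real power: P = Re(S) = 2.374 W.
Step 8 — Reactive power: Q = Im(S) = 242.7 VAR.
Step 9 — Apparent power: |S| = 242.7 VA.
Step 10 — Power factor: PF = P/|S| = 0.00978 (lagging).

(a) P = 2.374 W  (b) Q = 242.7 VAR  (c) S = 242.7 VA  (d) PF = 0.00978 (lagging)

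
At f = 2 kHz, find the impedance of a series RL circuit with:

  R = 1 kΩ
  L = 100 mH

Step 1 — Angular frequency: ω = 2π·f = 2π·2000 = 1.257e+04 rad/s.
Step 2 — Component impedances:
  R: Z = R = 1000 Ω
  L: Z = jωL = j·1.257e+04·0.1 = 0 + j1257 Ω
Step 3 — Series combination: Z_total = R + L = 1000 + j1257 Ω = 1606∠51.5° Ω.

Z = 1000 + j1257 Ω = 1606∠51.5° Ω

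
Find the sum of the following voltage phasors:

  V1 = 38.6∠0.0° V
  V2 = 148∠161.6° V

Step 1 — Convert each phasor to rectangular form:
  V1 = 38.6·(cos(0.0°) + j·sin(0.0°)) = 38.6 V
  V2 = 148·(cos(161.6°) + j·sin(161.6°)) = -140.4 + j46.72 V
Step 2 — Sum components: V_total = -101.8 + j46.72 V.
Step 3 — Convert to polar: |V_total| = 112 V, ∠V_total = 155.4°.

V_total = 112∠155.4° V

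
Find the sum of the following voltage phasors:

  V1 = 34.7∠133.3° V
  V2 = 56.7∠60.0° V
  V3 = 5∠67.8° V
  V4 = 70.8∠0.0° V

Step 1 — Convert each phasor to rectangular form:
  V1 = 34.7·(cos(133.3°) + j·sin(133.3°)) = -23.8 + j25.25 V
  V2 = 56.7·(cos(60.0°) + j·sin(60.0°)) = 28.35 + j49.1 V
  V3 = 5·(cos(67.8°) + j·sin(67.8°)) = 1.889 + j4.629 V
  V4 = 70.8·(cos(0.0°) + j·sin(0.0°)) = 70.8 V
Step 2 — Sum components: V_total = 77.24 + j78.99 V.
Step 3 — Convert to polar: |V_total| = 110.5 V, ∠V_total = 45.6°.

V_total = 110.5∠45.6° V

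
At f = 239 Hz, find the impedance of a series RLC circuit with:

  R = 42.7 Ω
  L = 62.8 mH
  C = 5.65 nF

Step 1 — Angular frequency: ω = 2π·f = 2π·239 = 1502 rad/s.
Step 2 — Component impedances:
  R: Z = R = 42.7 Ω
  L: Z = jωL = j·1502·0.0628 = 0 + j94.31 Ω
  C: Z = 1/(jωC) = -j/(ω·C) = 0 - j1.179e+05 Ω
Step 3 — Series combination: Z_total = R + L + C = 42.7 - j1.178e+05 Ω = 1.178e+05∠-90.0° Ω.

Z = 42.7 - j1.178e+05 Ω = 1.178e+05∠-90.0° Ω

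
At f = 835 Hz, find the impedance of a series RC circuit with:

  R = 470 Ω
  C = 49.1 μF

Step 1 — Angular frequency: ω = 2π·f = 2π·835 = 5246 rad/s.
Step 2 — Component impedances:
  R: Z = R = 470 Ω
  C: Z = 1/(jωC) = -j/(ω·C) = 0 - j3.882 Ω
Step 3 — Series combination: Z_total = R + C = 470 - j3.882 Ω = 470∠-0.5° Ω.

Z = 470 - j3.882 Ω = 470∠-0.5° Ω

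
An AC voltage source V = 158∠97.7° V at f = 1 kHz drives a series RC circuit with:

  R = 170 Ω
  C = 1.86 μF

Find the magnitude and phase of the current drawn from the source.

Step 1 — Angular frequency: ω = 2π·f = 2π·1000 = 6283 rad/s.
Step 2 — Component impedances:
  R: Z = R = 170 Ω
  C: Z = 1/(jωC) = -j/(ω·C) = 0 - j85.57 Ω
Step 3 — Series combination: Z_total = R + C = 170 - j85.57 Ω = 190.3∠-26.7° Ω.
Step 4 — Source phasor: V = 158∠97.7° V = -21.17 + j156.6 V.
Step 5 — Ohm's law: I = V / Z_total = (-21.17 + j156.6) / (170 - j85.57) = -0.4692 + j0.6848 A.
Step 6 — Convert to polar: |I| = 0.8302 A, ∠I = 124.4°.

I = 0.8302∠124.4° A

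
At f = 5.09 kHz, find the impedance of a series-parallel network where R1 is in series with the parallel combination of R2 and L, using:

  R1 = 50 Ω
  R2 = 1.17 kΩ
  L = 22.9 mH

Step 1 — Angular frequency: ω = 2π·f = 2π·5090 = 3.198e+04 rad/s.
Step 2 — Component impedances:
  R1: Z = R = 50 Ω
  R2: Z = R = 1170 Ω
  L: Z = jωL = j·3.198e+04·0.0229 = 0 + j732.4 Ω
Step 3 — Parallel branch: R2 || L = 1/(1/R2 + 1/L) = 329.4 + j526.2 Ω.
Step 4 — Series with R1: Z_total = R1 + (R2 || L) = 379.4 + j526.2 Ω = 648.7∠54.2° Ω.

Z = 379.4 + j526.2 Ω = 648.7∠54.2° Ω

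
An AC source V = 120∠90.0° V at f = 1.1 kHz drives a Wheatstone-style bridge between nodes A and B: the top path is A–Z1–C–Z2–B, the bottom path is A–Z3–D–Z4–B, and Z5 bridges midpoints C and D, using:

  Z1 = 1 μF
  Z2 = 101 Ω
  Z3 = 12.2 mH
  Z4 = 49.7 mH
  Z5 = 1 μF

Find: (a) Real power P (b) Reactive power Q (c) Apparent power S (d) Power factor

Step 1 — Angular frequency: ω = 2π·f = 2π·1100 = 6912 rad/s.
Step 2 — Component impedances:
  Z1: Z = 1/(jωC) = -j/(ω·C) = 0 - j144.7 Ω
  Z2: Z = R = 101 Ω
  Z3: Z = jωL = j·6912·0.0122 = 0 + j84.32 Ω
  Z4: Z = jωL = j·6912·0.0497 = 0 + j343.5 Ω
  Z5: Z = 1/(jωC) = -j/(ω·C) = 0 - j144.7 Ω
Step 3 — Bridge requires nodal analysis (the Z5 bridge couples midpoints C and D, so the two paths cannot be reduced to a simple series/parallel combination). Setting node B to ground and injecting 1 A at node A, the 3-node admittance system at A, C, D solves to V_A = Z_AB = 162.8 - j22.58 Ω = 164.4∠-7.9° Ω.
Step 4 — Source phasor: V = 120∠90.0° V = 0 + j120 V.
Step 5 — Current: I = V / Z = -0.1003 + j0.7231 A = 0.73∠97.9° A.
Step 6 — Complex power: S = V·I* = 86.77 - j12.04 VA.
Step 7 — Real power: P = Re(S) = 86.77 W.
Step 8 — Reactive power: Q = Im(S) = -12.04 VAR.
Step 9 — Apparent power: |S| = 87.6 VA.
Step 10 — Power factor: PF = P/|S| = 0.9905 (leading).

(a) P = 86.77 W  (b) Q = -12.04 VAR  (c) S = 87.6 VA  (d) PF = 0.9905 (leading)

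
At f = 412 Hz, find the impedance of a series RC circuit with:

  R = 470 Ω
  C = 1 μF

Step 1 — Angular frequency: ω = 2π·f = 2π·412 = 2589 rad/s.
Step 2 — Component impedances:
  R: Z = R = 470 Ω
  C: Z = 1/(jωC) = -j/(ω·C) = 0 - j386.3 Ω
Step 3 — Series combination: Z_total = R + C = 470 - j386.3 Ω = 608.4∠-39.4° Ω.

Z = 470 - j386.3 Ω = 608.4∠-39.4° Ω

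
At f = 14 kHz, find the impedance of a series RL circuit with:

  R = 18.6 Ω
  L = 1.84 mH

Step 1 — Angular frequency: ω = 2π·f = 2π·1.4e+04 = 8.796e+04 rad/s.
Step 2 — Component impedances:
  R: Z = R = 18.6 Ω
  L: Z = jωL = j·8.796e+04·0.00184 = 0 + j161.9 Ω
Step 3 — Series combination: Z_total = R + L = 18.6 + j161.9 Ω = 162.9∠83.4° Ω.

Z = 18.6 + j161.9 Ω = 162.9∠83.4° Ω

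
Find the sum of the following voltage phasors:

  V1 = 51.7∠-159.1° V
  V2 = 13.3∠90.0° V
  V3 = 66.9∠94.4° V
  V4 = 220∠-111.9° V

Step 1 — Convert each phasor to rectangular form:
  V1 = 51.7·(cos(-159.1°) + j·sin(-159.1°)) = -48.3 - j18.44 V
  V2 = 13.3·(cos(90.0°) + j·sin(90.0°)) = 0 + j13.3 V
  V3 = 66.9·(cos(94.4°) + j·sin(94.4°)) = -5.133 + j66.7 V
  V4 = 220·(cos(-111.9°) + j·sin(-111.9°)) = -82.06 - j204.1 V
Step 2 — Sum components: V_total = -135.5 - j142.6 V.
Step 3 — Convert to polar: |V_total| = 196.7 V, ∠V_total = -133.5°.

V_total = 196.7∠-133.5° V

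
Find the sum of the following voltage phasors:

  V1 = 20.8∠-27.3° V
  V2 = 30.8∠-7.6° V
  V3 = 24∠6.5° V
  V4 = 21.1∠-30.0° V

Step 1 — Convert each phasor to rectangular form:
  V1 = 20.8·(cos(-27.3°) + j·sin(-27.3°)) = 18.48 - j9.54 V
  V2 = 30.8·(cos(-7.6°) + j·sin(-7.6°)) = 30.53 - j4.073 V
  V3 = 24·(cos(6.5°) + j·sin(6.5°)) = 23.85 + j2.717 V
  V4 = 21.1·(cos(-30.0°) + j·sin(-30.0°)) = 18.27 - j10.55 V
Step 2 — Sum components: V_total = 91.13 - j21.45 V.
Step 3 — Convert to polar: |V_total| = 93.62 V, ∠V_total = -13.2°.

V_total = 93.62∠-13.2° V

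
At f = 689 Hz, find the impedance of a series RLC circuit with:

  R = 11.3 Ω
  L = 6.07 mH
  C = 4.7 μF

Step 1 — Angular frequency: ω = 2π·f = 2π·689 = 4329 rad/s.
Step 2 — Component impedances:
  R: Z = R = 11.3 Ω
  L: Z = jωL = j·4329·0.00607 = 0 + j26.28 Ω
  C: Z = 1/(jωC) = -j/(ω·C) = 0 - j49.15 Ω
Step 3 — Series combination: Z_total = R + L + C = 11.3 - j22.87 Ω = 25.51∠-63.7° Ω.

Z = 11.3 - j22.87 Ω = 25.51∠-63.7° Ω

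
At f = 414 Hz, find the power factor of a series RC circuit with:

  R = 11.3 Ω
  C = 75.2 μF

Step 1 — Angular frequency: ω = 2π·f = 2π·414 = 2601 rad/s.
Step 2 — Component impedances:
  R: Z = R = 11.3 Ω
  C: Z = 1/(jωC) = -j/(ω·C) = 0 - j5.112 Ω
Step 3 — Series combination: Z_total = R + C = 11.3 - j5.112 Ω = 12.4∠-24.3° Ω.
Step 4 — Power factor: PF = cos(φ) = Re(Z)/|Z| = 11.3/12.403 = 0.9111.
Step 5 — Type: Im(Z) = -5.112 ⇒ leading (phase φ = -24.3°).

PF = 0.9111 (leading, φ = -24.3°)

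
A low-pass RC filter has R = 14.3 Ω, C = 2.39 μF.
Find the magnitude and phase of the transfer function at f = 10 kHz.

Step 1 — Angular frequency: ω = 2π·1e+04 = 6.283e+04 rad/s.
Step 2 — Transfer function: H(jω) = 1/(1 + jωRC).
Step 3 — Denominator: 1 + jωRC = 1 + j·6.283e+04·14.3·2.39e-06 = 1 + j2.147.
Step 4 — H = 0.1782 - j0.3827.
Step 5 — Magnitude: |H| = 0.4221 (-7.5 dB); phase: φ = -65.0°.

|H| = 0.4221 (-7.5 dB), φ = -65.0°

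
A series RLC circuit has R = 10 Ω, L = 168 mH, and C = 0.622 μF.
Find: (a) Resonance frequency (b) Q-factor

Step 1 — Resonance condition Im(Z)=0 gives ω₀ = 1/√(LC).
Step 2 — ω₀ = 1/√(0.168·6.22e-07) = 3094 rad/s.
Step 3 — f₀ = ω₀/(2π) = 492.3 Hz.
Step 4 — Series Q: Q = ω₀L/R = 3094·0.168/10 = 51.97.

(a) f₀ = 492.3 Hz  (b) Q = 51.97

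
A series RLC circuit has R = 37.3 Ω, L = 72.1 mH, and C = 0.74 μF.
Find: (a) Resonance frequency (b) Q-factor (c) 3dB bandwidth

Step 1 — Resonance: ω₀ = 1/√(LC) = 1/√(0.0721·7.4e-07) = 4329 rad/s.
Step 2 — f₀ = ω₀/(2π) = 689 Hz.
Step 3 — Series Q: Q = ω₀L/R = 4329·0.0721/37.3 = 8.368.
Step 4 — Bandwidth: Δω = ω₀/Q = 517.3 rad/s; BW = Δω/(2π) = 82.34 Hz.

(a) f₀ = 689 Hz  (b) Q = 8.368  (c) BW = 82.34 Hz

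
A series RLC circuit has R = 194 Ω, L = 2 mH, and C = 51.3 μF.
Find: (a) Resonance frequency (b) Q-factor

Step 1 — Resonance condition Im(Z)=0 gives ω₀ = 1/√(LC).
Step 2 — ω₀ = 1/√(0.002·5.13e-05) = 3122 rad/s.
Step 3 — f₀ = ω₀/(2π) = 496.9 Hz.
Step 4 — Series Q: Q = ω₀L/R = 3122·0.002/194 = 0.03219.

(a) f₀ = 496.9 Hz  (b) Q = 0.03219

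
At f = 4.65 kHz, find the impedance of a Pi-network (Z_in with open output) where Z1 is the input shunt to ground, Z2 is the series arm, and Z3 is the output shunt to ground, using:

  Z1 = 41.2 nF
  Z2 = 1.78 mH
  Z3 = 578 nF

Step 1 — Angular frequency: ω = 2π·f = 2π·4650 = 2.922e+04 rad/s.
Step 2 — Component impedances:
  Z1: Z = 1/(jωC) = -j/(ω·C) = 0 - j830.7 Ω
  Z2: Z = jωL = j·2.922e+04·0.00178 = 0 + j52.01 Ω
  Z3: Z = 1/(jωC) = -j/(ω·C) = 0 - j59.22 Ω
Step 3 — With open output, the series arm Z2 and the output shunt Z3 appear in series to ground: Z2 + Z3 = 0 - j7.21 Ω.
Step 4 — Parallel with input shunt Z1: Z_in = Z1 || (Z2 + Z3) = 0 - j7.148 Ω = 7.148∠-90.0° Ω.

Z = 0 - j7.148 Ω = 7.148∠-90.0° Ω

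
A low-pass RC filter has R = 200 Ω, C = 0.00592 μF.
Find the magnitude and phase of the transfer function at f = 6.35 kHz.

Step 1 — Angular frequency: ω = 2π·6350 = 3.99e+04 rad/s.
Step 2 — Transfer function: H(jω) = 1/(1 + jωRC).
Step 3 — Denominator: 1 + jωRC = 1 + j·3.99e+04·200·5.92e-09 = 1 + j0.04724.
Step 4 — H = 0.9978 - j0.04713.
Step 5 — Magnitude: |H| = 0.9989 (-0.0 dB); phase: φ = -2.7°.

|H| = 0.9989 (-0.0 dB), φ = -2.7°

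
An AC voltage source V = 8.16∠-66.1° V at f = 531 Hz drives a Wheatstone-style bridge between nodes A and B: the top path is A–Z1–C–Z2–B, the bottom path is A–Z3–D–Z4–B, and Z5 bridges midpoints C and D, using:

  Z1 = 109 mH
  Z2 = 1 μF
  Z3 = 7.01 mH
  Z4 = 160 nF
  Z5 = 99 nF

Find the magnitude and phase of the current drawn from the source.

Step 1 — Angular frequency: ω = 2π·f = 2π·531 = 3336 rad/s.
Step 2 — Component impedances:
  Z1: Z = jωL = j·3336·0.109 = 0 + j363.7 Ω
  Z2: Z = 1/(jωC) = -j/(ω·C) = 0 - j299.7 Ω
  Z3: Z = jωL = j·3336·0.00701 = 0 + j23.39 Ω
  Z4: Z = 1/(jωC) = -j/(ω·C) = 0 - j1873 Ω
  Z5: Z = 1/(jωC) = -j/(ω·C) = 0 - j3028 Ω
Step 3 — Bridge requires nodal analysis (the Z5 bridge couples midpoints C and D, so the two paths cannot be reduced to a simple series/parallel combination). Setting node B to ground and injecting 1 A at node A, the 3-node admittance system at A, C, D solves to V_A = Z_AB = 0 + j122 Ω = 122∠90.0° Ω.
Step 4 — Source phasor: V = 8.16∠-66.1° V = 3.306 - j7.46 V.
Step 5 — Ohm's law: I = V / Z_total = (3.306 - j7.46) / (0 + j122) = -0.06116 - j0.0271 A.
Step 6 — Convert to polar: |I| = 0.0669 A, ∠I = -156.1°.

I = 0.0669∠-156.1° A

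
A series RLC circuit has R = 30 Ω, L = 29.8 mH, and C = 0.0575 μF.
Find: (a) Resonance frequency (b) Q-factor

Step 1 — Resonance condition Im(Z)=0 gives ω₀ = 1/√(LC).
Step 2 — ω₀ = 1/√(0.0298·5.75e-08) = 2.416e+04 rad/s.
Step 3 — f₀ = ω₀/(2π) = 3845 Hz.
Step 4 — Series Q: Q = ω₀L/R = 2.416e+04·0.0298/30 = 24.

(a) f₀ = 3845 Hz  (b) Q = 24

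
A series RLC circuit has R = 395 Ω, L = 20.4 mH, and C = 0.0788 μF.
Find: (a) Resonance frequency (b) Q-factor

Step 1 — Resonance condition Im(Z)=0 gives ω₀ = 1/√(LC).
Step 2 — ω₀ = 1/√(0.0204·7.88e-08) = 2.494e+04 rad/s.
Step 3 — f₀ = ω₀/(2π) = 3970 Hz.
Step 4 — Series Q: Q = ω₀L/R = 2.494e+04·0.0204/395 = 1.288.

(a) f₀ = 3970 Hz  (b) Q = 1.288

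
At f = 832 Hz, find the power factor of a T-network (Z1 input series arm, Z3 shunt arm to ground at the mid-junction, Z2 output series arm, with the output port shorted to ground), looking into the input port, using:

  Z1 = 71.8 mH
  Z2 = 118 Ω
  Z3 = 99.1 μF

Step 1 — Angular frequency: ω = 2π·f = 2π·832 = 5228 rad/s.
Step 2 — Component impedances:
  Z1: Z = jωL = j·5228·0.0718 = 0 + j375.3 Ω
  Z2: Z = R = 118 Ω
  Z3: Z = 1/(jωC) = -j/(ω·C) = 0 - j1.93 Ω
Step 3 — With the output port shorted to ground, the output series arm Z2 runs from the junction to ground; the shunt arm Z3 also runs from the junction to ground. They appear in parallel: Z3 || Z2 = 0.03157 - j1.93 Ω.
Step 4 — Series with input arm Z1: Z_in = Z1 + (Z3 || Z2) = 0.03157 + j373.4 Ω = 373.4∠90.0° Ω.
Step 5 — Power factor: PF = cos(φ) = Re(Z)/|Z| = 0.031568/373.41 = 8.454e-05.
Step 6 — Type: Im(Z) = 373.4 ⇒ lagging (phase φ = 90.0°).

PF = 8.454e-05 (lagging, φ = 90.0°)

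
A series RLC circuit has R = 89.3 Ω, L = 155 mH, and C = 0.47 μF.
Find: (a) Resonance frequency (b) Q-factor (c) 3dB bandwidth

Step 1 — Resonance: ω₀ = 1/√(LC) = 1/√(0.155·4.7e-07) = 3705 rad/s.
Step 2 — f₀ = ω₀/(2π) = 589.7 Hz.
Step 3 — Series Q: Q = ω₀L/R = 3705·0.155/89.3 = 6.431.
Step 4 — Bandwidth: Δω = ω₀/Q = 576.1 rad/s; BW = Δω/(2π) = 91.69 Hz.

(a) f₀ = 589.7 Hz  (b) Q = 6.431  (c) BW = 91.69 Hz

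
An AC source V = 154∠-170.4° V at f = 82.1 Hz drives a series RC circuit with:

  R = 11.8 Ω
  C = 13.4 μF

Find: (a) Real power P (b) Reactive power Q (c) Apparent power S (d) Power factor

Step 1 — Angular frequency: ω = 2π·f = 2π·82.1 = 515.8 rad/s.
Step 2 — Component impedances:
  R: Z = R = 11.8 Ω
  C: Z = 1/(jωC) = -j/(ω·C) = 0 - j144.7 Ω
Step 3 — Series combination: Z_total = R + C = 11.8 - j144.7 Ω = 145.1∠-85.3° Ω.
Step 4 — Source phasor: V = 154∠-170.4° V = -151.8 - j25.68 V.
Step 5 — Current: I = V / Z = 0.09131 - j1.057 A = 1.061∠-85.1° A.
Step 6 — Complex power: S = V·I* = 13.28 - j162.9 VA.
Step 7 — Real power: P = Re(S) = 13.28 W.
Step 8 — Reactive power: Q = Im(S) = -162.9 VAR.
Step 9 — Apparent power: |S| = 163.4 VA.
Step 10 — Power factor: PF = P/|S| = 0.0813 (leading).

(a) P = 13.28 W  (b) Q = -162.9 VAR  (c) S = 163.4 VA  (d) PF = 0.0813 (leading)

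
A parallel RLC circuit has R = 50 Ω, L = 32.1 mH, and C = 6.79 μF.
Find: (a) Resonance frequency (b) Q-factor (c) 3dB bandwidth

Step 1 — Resonance: ω₀ = 1/√(LC) = 1/√(0.0321·6.79e-06) = 2142 rad/s.
Step 2 — f₀ = ω₀/(2π) = 340.9 Hz.
Step 3 — Parallel Q: Q = R/(ω₀L) = 50/(2142·0.0321) = 0.7272.
Step 4 — Bandwidth: Δω = ω₀/Q = 2946 rad/s; BW = Δω/(2π) = 468.8 Hz.

(a) f₀ = 340.9 Hz  (b) Q = 0.7272  (c) BW = 468.8 Hz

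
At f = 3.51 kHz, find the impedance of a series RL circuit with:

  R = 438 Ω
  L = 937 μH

Step 1 — Angular frequency: ω = 2π·f = 2π·3510 = 2.205e+04 rad/s.
Step 2 — Component impedances:
  R: Z = R = 438 Ω
  L: Z = jωL = j·2.205e+04·0.000937 = 0 + j20.66 Ω
Step 3 — Series combination: Z_total = R + L = 438 + j20.66 Ω = 438.5∠2.7° Ω.

Z = 438 + j20.66 Ω = 438.5∠2.7° Ω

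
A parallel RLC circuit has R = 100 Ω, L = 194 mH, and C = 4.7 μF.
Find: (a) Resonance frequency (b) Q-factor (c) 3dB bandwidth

Step 1 — Resonance: ω₀ = 1/√(LC) = 1/√(0.194·4.7e-06) = 1047 rad/s.
Step 2 — f₀ = ω₀/(2π) = 166.7 Hz.
Step 3 — Parallel Q: Q = R/(ω₀L) = 100/(1047·0.194) = 0.4922.
Step 4 — Bandwidth: Δω = ω₀/Q = 2128 rad/s; BW = Δω/(2π) = 338.6 Hz.

(a) f₀ = 166.7 Hz  (b) Q = 0.4922  (c) BW = 338.6 Hz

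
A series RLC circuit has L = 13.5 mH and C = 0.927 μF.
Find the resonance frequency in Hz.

Step 1 — Resonance condition Im(Z)=0 gives ω₀ = 1/√(LC).
Step 2 — ω₀ = 1/√(0.0135·9.27e-07) = 8939 rad/s.
Step 3 — f₀ = ω₀/(2π) = 1423 Hz.

f₀ = 1423 Hz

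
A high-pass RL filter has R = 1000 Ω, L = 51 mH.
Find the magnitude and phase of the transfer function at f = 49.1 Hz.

Step 1 — Angular frequency: ω = 2π·49.1 = 308.5 rad/s.
Step 2 — Transfer function: H(jω) = jωL/(R + jωL).
Step 3 — Numerator jωL = j·15.73; denominator R + jωL = 1000 + j15.73.
Step 4 — H = 0.0002475 + j0.01573.
Step 5 — Magnitude: |H| = 0.01573 (-36.1 dB); phase: φ = 89.1°.

|H| = 0.01573 (-36.1 dB), φ = 89.1°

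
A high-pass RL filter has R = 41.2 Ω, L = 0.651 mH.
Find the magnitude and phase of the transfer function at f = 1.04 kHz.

Step 1 — Angular frequency: ω = 2π·1040 = 6535 rad/s.
Step 2 — Transfer function: H(jω) = jωL/(R + jωL).
Step 3 — Numerator jωL = j·4.254; denominator R + jωL = 41.2 + j4.254.
Step 4 — H = 0.01055 + j0.1022.
Step 5 — Magnitude: |H| = 0.1027 (-19.8 dB); phase: φ = 84.1°.

|H| = 0.1027 (-19.8 dB), φ = 84.1°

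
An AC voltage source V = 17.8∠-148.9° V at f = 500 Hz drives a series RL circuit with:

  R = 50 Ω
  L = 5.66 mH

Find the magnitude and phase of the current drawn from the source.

Step 1 — Angular frequency: ω = 2π·f = 2π·500 = 3142 rad/s.
Step 2 — Component impedances:
  R: Z = R = 50 Ω
  L: Z = jωL = j·3142·0.00566 = 0 + j17.78 Ω
Step 3 — Series combination: Z_total = R + L = 50 + j17.78 Ω = 53.07∠19.6° Ω.
Step 4 — Source phasor: V = 17.8∠-148.9° V = -15.24 - j9.194 V.
Step 5 — Ohm's law: I = V / Z_total = (-15.24 - j9.194) / (50 + j17.78) = -0.3287 - j0.06701 A.
Step 6 — Convert to polar: |I| = 0.3354 A, ∠I = -168.5°.

I = 0.3354∠-168.5° A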